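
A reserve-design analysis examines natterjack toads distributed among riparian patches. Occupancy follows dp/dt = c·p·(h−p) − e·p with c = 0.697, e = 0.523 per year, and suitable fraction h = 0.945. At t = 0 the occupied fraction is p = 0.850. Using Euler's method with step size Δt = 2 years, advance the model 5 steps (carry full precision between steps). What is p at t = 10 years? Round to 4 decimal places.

Update rule: p ← p + [c·p·(h−p) − e·p]·Δt with Δt = 2.
step 1: Δp = -0.77653, p = 0.07347
step 2: Δp = +0.01241, p = 0.08588
step 3: Δp = +0.01302, p = 0.09890
step 4: Δp = +0.01320, p = 0.11210
step 5: Δp = +0.01290, p = 0.12499

0.1250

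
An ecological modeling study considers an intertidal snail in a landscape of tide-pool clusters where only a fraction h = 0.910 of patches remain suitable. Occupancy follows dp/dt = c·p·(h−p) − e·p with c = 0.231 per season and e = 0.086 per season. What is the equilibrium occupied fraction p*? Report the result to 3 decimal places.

Setting dp/dt = 0 and dividing by p* gives c·(h−p*) = e.
So p* = h − e/c = 0.910 − 0.086/0.231 = 0.910 − 0.3723 = 0.5377.

0.538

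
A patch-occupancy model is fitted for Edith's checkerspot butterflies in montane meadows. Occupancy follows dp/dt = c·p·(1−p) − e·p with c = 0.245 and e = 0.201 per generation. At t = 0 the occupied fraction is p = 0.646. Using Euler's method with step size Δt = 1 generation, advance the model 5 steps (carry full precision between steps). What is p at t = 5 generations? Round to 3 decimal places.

Update rule: p ← p + [c·p·(1−p) − e·p]·Δt with Δt = 1.
  1  |  dp/dt·Δt = -0.073818  |  p_1 = 0.572182
  2  |  dp/dt·Δt = -0.055035  |  p_2 = 0.517147
  3  |  dp/dt·Δt = -0.042768  |  p_3 = 0.474378
  4  |  dp/dt·Δt = -0.034261  |  p_4 = 0.440117
  5  |  dp/dt·Δt = -0.028092  |  p_5 = 0.412025

0.412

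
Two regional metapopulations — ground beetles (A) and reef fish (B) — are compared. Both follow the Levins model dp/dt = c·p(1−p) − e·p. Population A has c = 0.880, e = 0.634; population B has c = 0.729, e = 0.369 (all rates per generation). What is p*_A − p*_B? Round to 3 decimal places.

A: p*_A = 1 − 0.634/0.880 = 0.2795.
B: p*_B = 1 − 0.369/0.729 = 0.4938.
p*_A − p*_B = 0.2795 − 0.4938 = -0.2143.

-0.214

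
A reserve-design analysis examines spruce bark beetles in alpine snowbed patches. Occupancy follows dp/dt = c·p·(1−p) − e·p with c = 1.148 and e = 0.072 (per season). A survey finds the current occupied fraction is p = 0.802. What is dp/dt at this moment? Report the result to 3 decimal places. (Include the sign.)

Colonization term: c·p·(1−p) = 1.148×0.802×0.1980 = 0.18230.
Extinction term: e·p = 0.05774.
dp/dt = 0.18230 − 0.05774 = 0.12455.

0.125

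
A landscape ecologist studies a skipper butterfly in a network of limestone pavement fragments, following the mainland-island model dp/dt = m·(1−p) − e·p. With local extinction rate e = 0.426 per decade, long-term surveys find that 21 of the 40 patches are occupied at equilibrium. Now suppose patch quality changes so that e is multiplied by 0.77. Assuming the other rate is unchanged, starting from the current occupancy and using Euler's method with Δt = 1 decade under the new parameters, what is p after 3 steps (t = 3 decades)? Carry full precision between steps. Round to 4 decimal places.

Observed p* = 21/40 = 0.52500.
Balance m(1−p*) = e·p* gives m = e·p*/(1−p*) = 0.426×0.52500/0.47500 = 0.47084.
Starting from p₀ = 0.52500; update p ← p + (dp/dt)·Δt with the new parameters.
p: 0.52500 → 0.57644  (Δp = +0.05144)
p: 0.57644 → 0.58679  (Δp = +0.01035)
p: 0.58679 → 0.58887  (Δp = +0.00208)

0.5889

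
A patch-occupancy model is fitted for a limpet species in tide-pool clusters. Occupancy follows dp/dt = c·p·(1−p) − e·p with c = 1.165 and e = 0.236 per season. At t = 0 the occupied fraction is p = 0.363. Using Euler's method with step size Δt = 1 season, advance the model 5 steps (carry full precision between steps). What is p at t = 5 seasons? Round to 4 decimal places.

0.7973

Update rule: p ← p + [c·p·(1−p) − e·p]·Δt with Δt = 1.
step 1: Δp = +0.18372, p = 0.54672
step 2: Δp = +0.15968, p = 0.70640
step 3: Δp = +0.07491, p = 0.78131
step 4: Δp = +0.01467, p = 0.79598
step 5: Δp = +0.00134, p = 0.79732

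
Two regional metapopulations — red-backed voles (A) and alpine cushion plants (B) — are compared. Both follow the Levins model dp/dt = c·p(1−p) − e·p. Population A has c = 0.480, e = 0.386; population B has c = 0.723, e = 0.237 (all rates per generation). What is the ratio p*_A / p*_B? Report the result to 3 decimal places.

A: p*_A = 1 − 0.386/0.480 = 0.1958.
B: p*_B = 1 − 0.237/0.723 = 0.6722.
p*_A / p*_B = 0.1958/0.6722 = 0.2913.

0.291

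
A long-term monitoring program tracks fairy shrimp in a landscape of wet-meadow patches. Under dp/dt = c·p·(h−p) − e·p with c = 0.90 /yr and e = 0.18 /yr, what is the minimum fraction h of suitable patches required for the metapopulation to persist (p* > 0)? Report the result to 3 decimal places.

p* = h − e/c is positive only when h > e/c.
h_min = e/c = 0.18/0.90 = 0.2000.

0.200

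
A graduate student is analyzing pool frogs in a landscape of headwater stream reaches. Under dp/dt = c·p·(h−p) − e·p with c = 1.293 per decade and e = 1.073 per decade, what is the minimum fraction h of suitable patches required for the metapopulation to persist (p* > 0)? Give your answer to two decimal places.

0.83

p* = h − e/c is positive only when h > e/c.
h_min = e/c = 1.073/1.293 = 0.8299.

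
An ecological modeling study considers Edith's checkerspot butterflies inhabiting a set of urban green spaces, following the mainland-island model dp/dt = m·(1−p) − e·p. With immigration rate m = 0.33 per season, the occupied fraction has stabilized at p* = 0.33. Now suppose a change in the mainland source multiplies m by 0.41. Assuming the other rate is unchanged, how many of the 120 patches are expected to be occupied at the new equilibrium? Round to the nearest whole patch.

20

Balance m(1−p*) = e·p* gives e = m(1−p*)/p* = 0.33×0.67000/0.33000 = 0.67000.
New p* = m/(m+e) = 0.13530/(0.13530+0.67000) = 0.16801.
Expected occupied = 120 × 0.16801 = 20.16 ≈ 20.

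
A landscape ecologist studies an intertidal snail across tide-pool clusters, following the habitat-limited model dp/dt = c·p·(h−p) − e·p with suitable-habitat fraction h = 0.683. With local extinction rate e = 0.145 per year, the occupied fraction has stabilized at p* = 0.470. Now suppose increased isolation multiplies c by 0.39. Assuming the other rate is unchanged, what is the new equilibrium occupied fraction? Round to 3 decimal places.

0.137

Balance c(h−p*) = e gives c = e/(0.683 − 0.47000) = 0.145/0.21300 = 0.68075.
New p* = 0.683 − e/c = 0.683 − 0.14500/0.26549 = 0.13684.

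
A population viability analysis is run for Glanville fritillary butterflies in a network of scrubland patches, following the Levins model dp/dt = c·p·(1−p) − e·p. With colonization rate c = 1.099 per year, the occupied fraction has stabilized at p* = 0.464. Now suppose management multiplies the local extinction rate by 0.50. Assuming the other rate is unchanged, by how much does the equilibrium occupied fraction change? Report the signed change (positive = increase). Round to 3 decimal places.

0.268

Balance c(1−p*) = e gives e = 1.099×(1 − 0.46400) = 0.58906.
New p* = 1 − e/c = 1 − 0.29453/1.09900 = 0.73200.
Δp* = 0.73200 − 0.46400 = +0.26800.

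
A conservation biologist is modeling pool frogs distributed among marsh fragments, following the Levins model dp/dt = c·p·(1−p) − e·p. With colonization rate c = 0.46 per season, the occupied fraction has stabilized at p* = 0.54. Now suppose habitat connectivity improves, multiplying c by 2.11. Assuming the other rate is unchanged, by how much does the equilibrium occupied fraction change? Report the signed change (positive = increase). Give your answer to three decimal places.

0.242

Balance c(1−p*) = e gives e = 0.46×(1 − 0.54000) = 0.21160.
New p* = 1 − e/c = 1 − 0.21160/0.97060 = 0.78199.
Δp* = 0.78199 − 0.54000 = +0.24199.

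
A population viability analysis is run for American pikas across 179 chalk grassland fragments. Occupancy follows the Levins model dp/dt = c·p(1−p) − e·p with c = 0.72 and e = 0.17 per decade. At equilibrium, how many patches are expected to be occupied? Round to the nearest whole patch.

p* = 1 − e/c = 1 − 0.17/0.72 = 0.7639.
Expected occupied patches = N × p* = 179 × 0.7639 = 136.74 ≈ 137.

137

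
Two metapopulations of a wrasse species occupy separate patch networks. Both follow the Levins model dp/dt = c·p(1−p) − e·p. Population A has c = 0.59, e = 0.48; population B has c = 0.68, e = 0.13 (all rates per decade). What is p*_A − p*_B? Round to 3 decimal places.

A: p*_A = 1 − 0.48/0.59 = 0.1864.
B: p*_B = 1 − 0.13/0.68 = 0.8088.
p*_A − p*_B = 0.1864 − 0.8088 = -0.6224.

-0.622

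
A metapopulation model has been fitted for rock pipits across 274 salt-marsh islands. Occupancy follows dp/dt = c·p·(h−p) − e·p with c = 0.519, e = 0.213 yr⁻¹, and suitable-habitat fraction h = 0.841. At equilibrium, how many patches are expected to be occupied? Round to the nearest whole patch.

118

p* = h − e/c = 0.841 − 0.4104 = 0.4306.
Expected occupied patches = N × p* = 274 × 0.4306 = 117.98 ≈ 118.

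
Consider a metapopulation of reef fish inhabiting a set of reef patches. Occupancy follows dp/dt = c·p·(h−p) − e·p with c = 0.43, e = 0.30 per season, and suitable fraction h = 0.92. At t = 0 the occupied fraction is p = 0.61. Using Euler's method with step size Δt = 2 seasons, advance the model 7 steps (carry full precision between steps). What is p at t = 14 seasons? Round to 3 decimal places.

0.250

Update rule: p ← p + [c·p·(h−p) − e·p]·Δt with Δt = 2.
  1  |  dp/dt·Δt = -0.203374  |  p_1 = 0.406626
  2  |  dp/dt·Δt = -0.064450  |  p_2 = 0.342176
  3  |  dp/dt·Δt = -0.035269  |  p_3 = 0.306908
  4  |  dp/dt·Δt = -0.022325  |  p_4 = 0.284583
  5  |  dp/dt·Δt = -0.015237  |  p_5 = 0.269346
  6  |  dp/dt·Δt = -0.010892  |  p_6 = 0.258454
  7  |  dp/dt·Δt = -0.008030  |  p_7 = 0.250424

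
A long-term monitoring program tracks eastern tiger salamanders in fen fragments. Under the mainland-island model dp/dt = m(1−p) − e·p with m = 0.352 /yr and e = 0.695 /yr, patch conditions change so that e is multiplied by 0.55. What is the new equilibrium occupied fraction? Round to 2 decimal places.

Before: p* = 0.352/(0.352+0.695) = 0.3362.
After: m = 0.352, e = 0.38225; p* = 0.352/0.7342 = 0.4794.

0.48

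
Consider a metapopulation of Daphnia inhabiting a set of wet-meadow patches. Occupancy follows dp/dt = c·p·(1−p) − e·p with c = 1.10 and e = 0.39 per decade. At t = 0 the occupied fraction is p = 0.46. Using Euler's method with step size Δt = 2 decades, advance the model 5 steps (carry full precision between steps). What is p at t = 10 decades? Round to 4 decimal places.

Update rule: p ← p + [c·p·(1−p) − e·p]·Δt with Δt = 2.
  1  |  dp/dt·Δt = +0.187680  |  p_1 = 0.647680
  2  |  dp/dt·Δt = -0.003171  |  p_2 = 0.644509
  3  |  dp/dt·Δt = +0.001341  |  p_3 = 0.645850
  4  |  dp/dt·Δt = -0.000561  |  p_4 = 0.645288
  5  |  dp/dt·Δt = +0.000236  |  p_5 = 0.645524

0.6455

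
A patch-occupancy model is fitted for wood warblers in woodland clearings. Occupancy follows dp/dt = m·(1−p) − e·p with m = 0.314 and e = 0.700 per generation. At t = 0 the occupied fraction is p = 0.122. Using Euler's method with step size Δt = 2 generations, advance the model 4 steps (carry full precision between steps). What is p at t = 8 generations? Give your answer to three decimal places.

0.100

Update rule: p ← p + [m·(1−p) − e·p]·Δt with Δt = 2.
step 1: Δp = +0.38058, p = 0.50258
step 2: Δp = -0.39124, p = 0.11134
step 3: Δp = +0.40220, p = 0.51354
step 4: Δp = -0.41346, p = 0.10008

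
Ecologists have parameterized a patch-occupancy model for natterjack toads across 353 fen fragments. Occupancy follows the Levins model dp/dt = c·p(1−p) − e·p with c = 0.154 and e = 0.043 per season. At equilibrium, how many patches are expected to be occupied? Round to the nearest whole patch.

p* = 1 − e/c = 1 − 0.043/0.154 = 0.7208.
Expected occupied patches = N × p* = 353 × 0.7208 = 254.44 ≈ 254.

254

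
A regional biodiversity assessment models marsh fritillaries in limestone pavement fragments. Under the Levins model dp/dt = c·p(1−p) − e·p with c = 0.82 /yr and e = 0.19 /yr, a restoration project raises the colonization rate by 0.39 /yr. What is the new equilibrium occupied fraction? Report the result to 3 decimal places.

Before: p* = 1 − 0.19/0.82 = 0.7683.
After the change, c = 1.21, e = 0.19, so p* = 1 − 0.19/1.21 = 0.8430.

0.843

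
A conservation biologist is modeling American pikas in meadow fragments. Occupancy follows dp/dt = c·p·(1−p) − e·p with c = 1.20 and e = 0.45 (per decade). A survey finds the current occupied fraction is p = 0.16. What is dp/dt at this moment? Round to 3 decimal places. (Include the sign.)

Colonization term: c·p·(1−p) = 1.20×0.16×0.8400 = 0.16128.
Extinction term: e·p = 0.07200.
dp/dt = 0.16128 − 0.07200 = 0.08928.

0.089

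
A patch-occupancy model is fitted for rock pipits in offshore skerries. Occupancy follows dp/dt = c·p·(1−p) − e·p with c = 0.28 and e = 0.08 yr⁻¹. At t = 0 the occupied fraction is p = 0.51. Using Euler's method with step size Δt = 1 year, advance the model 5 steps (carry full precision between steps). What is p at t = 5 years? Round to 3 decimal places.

0.628

Update rule: p ← p + [c·p·(1−p) − e·p]·Δt with Δt = 1.
  1  |  dp/dt·Δt = +0.029172  |  p_1 = 0.539172
  2  |  dp/dt·Δt = +0.026437  |  p_2 = 0.565609
  3  |  dp/dt·Δt = +0.023546  |  p_3 = 0.589155
  4  |  dp/dt·Δt = +0.020642  |  p_4 = 0.609797
  5  |  dp/dt·Δt = +0.017841  |  p_5 = 0.627637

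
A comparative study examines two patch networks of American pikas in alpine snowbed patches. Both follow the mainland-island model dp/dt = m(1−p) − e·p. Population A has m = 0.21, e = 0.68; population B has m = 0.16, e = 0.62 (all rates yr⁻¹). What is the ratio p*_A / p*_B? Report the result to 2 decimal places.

A: p*_A = m/(m+e) = 0.21/0.8900 = 0.2360.
B: p*_B = 0.16/0.7800 = 0.2051.
p*_A / p*_B = 0.2360/0.2051 = 1.1503.

1.15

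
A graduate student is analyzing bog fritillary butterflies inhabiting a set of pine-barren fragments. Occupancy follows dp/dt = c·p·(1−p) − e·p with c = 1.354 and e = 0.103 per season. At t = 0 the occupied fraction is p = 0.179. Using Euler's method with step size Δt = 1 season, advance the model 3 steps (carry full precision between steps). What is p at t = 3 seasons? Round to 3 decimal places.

0.883

Update rule: p ← p + [c·p·(1−p) − e·p]·Δt with Δt = 1.
t = 1: p = 0.17900 + (+0.18055) = 0.35955
t = 2: p = 0.35955 + (+0.27476) = 0.63430
t = 3: p = 0.63430 + (+0.24875) = 0.88305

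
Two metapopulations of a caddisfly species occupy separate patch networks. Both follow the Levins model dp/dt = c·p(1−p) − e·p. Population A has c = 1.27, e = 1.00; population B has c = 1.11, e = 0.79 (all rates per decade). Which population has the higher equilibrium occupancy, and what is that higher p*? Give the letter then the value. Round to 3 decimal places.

B, 0.288

A: p*_A = 1 − 1.00/1.27 = 0.2126.
B: p*_B = 1 − 0.79/1.11 = 0.2883.
B is higher at 0.2883.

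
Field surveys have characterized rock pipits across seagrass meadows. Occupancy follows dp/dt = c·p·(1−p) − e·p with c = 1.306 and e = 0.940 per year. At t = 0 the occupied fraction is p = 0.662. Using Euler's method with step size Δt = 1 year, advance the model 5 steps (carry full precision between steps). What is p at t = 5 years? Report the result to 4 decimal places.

Update rule: p ← p + [c·p·(1−p) − e·p]·Δt with Δt = 1.
  1  |  dp/dt·Δt = -0.330055  |  p_1 = 0.331945
  2  |  dp/dt·Δt = -0.022413  |  p_2 = 0.309532
  3  |  dp/dt·Δt = -0.011839  |  p_3 = 0.297693
  4  |  dp/dt·Δt = -0.006783  |  p_4 = 0.290909
  5  |  dp/dt·Δt = -0.004052  |  p_5 = 0.286858

0.2869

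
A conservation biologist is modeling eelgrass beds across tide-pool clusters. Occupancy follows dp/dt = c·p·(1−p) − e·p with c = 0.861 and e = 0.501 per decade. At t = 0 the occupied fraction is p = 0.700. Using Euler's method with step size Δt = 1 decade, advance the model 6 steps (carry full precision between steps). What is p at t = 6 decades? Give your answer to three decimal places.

0.427

Update rule: p ← p + [c·p·(1−p) − e·p]·Δt with Δt = 1.
step 1: Δp = -0.16989, p = 0.53011
step 2: Δp = -0.05112, p = 0.47899
step 3: Δp = -0.02511, p = 0.45389
step 4: Δp = -0.01398, p = 0.43991
step 5: Δp = -0.00825, p = 0.43166
step 6: Δp = -0.00503, p = 0.42662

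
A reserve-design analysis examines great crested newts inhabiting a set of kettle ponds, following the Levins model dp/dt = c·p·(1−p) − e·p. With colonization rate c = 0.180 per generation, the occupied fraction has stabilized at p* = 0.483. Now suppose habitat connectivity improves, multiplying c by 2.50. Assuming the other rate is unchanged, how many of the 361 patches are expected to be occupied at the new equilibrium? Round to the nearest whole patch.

Balance c(1−p*) = e gives e = 0.180×(1 − 0.48300) = 0.09306.
New p* = 1 − e/c = 1 − 0.09306/0.45000 = 0.79320.
Expected occupied = 361 × 0.79320 = 286.35 ≈ 286.

286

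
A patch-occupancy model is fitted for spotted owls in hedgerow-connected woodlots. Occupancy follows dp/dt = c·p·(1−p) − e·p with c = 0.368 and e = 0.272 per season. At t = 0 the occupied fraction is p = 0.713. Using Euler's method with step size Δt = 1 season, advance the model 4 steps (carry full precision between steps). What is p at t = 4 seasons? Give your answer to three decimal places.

Update rule: p ← p + [c·p·(1−p) − e·p]·Δt with Δt = 1.
p: 0.71300 → 0.59437  (Δp = -0.11863)
p: 0.59437 → 0.52142  (Δp = -0.07295)
p: 0.52142 → 0.47143  (Δp = -0.05000)
p: 0.47143 → 0.43490  (Δp = -0.03653)

0.435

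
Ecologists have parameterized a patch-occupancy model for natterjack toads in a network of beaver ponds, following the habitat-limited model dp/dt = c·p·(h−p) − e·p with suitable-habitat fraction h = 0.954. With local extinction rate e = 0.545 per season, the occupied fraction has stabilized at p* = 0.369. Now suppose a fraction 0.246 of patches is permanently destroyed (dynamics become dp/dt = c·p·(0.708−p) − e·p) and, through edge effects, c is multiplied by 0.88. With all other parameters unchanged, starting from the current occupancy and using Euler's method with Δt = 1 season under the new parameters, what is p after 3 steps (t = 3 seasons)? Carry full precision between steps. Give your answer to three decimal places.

Balance c(h−p*) = e gives c = e/(0.954 − 0.36900) = 0.545/0.58500 = 0.93162.
Starting from p₀ = 0.36900; update p ← p + (dp/dt)·Δt with the new parameters.
  1  |  dp/dt·Δt = -0.098552  |  p_1 = 0.270448
  2  |  dp/dt·Δt = -0.050380  |  p_2 = 0.220069
  3  |  dp/dt·Δt = -0.031905  |  p_3 = 0.188163

0.188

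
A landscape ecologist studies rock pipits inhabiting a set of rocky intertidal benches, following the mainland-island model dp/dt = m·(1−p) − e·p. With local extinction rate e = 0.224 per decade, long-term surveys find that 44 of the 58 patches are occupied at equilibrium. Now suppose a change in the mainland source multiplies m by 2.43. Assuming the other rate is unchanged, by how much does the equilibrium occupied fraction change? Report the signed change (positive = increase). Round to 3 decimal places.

0.126

Observed p* = 44/58 = 0.75862.
Balance m(1−p*) = e·p* gives m = e·p*/(1−p*) = 0.224×0.75862/0.24138 = 0.70400.
New p* = m/(m+e) = 1.71072/(1.71072+0.22400) = 0.88422.
Δp* = 0.88422 − 0.75862 = +0.12560.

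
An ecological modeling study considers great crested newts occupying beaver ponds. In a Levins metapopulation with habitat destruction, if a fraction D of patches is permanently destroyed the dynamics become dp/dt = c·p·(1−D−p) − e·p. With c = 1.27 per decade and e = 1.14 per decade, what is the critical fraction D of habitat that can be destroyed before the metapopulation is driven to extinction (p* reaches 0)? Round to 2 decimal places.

0.10

The nontrivial equilibrium is p* = (1−D) − e/c; extinction occurs when this hits zero.
So D_crit = 1 − e/c = 1 − 1.14/1.27 = 1 − 0.8976 = 0.1024.
Note this equals the original equilibrium occupancy — the Levins extinction-debt result.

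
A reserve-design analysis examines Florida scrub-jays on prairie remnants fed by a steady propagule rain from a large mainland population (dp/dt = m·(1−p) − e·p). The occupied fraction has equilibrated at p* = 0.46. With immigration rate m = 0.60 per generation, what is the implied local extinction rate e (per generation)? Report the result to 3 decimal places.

At equilibrium m(1−p*) = e·p*, so e = m(1−p*)/p*.
e = 0.60 × 0.5400 / 0.46 = 0.7043.

0.704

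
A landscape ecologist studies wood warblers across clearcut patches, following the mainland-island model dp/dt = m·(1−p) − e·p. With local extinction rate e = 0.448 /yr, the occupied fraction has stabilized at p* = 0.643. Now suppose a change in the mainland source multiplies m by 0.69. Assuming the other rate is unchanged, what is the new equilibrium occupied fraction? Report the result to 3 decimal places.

Balance m(1−p*) = e·p* gives m = e·p*/(1−p*) = 0.448×0.64300/0.35700 = 0.80690.
New p* = m/(m+e) = 0.55676/(0.55676+0.44800) = 0.55412.

0.554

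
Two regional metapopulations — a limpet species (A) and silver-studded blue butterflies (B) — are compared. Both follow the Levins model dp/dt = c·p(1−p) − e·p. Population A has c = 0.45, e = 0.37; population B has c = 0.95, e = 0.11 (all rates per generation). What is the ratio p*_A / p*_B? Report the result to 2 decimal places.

0.20

A: p*_A = 1 − 0.37/0.45 = 0.1778.
B: p*_B = 1 − 0.11/0.95 = 0.8842.
p*_A / p*_B = 0.1778/0.8842 = 0.2011.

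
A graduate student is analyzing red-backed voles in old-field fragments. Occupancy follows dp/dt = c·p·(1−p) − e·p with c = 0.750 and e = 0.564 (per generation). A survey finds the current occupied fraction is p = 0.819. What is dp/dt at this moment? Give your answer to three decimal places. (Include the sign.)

-0.351

Colonization term: c·p·(1−p) = 0.750×0.819×0.1810 = 0.11118.
Extinction term: e·p = 0.46192.
dp/dt = 0.11118 − 0.46192 = -0.35074.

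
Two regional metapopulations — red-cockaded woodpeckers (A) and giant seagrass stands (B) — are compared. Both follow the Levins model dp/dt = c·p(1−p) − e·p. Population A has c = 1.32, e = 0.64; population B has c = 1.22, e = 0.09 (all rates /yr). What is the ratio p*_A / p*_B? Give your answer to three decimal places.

A: p*_A = 1 − 0.64/1.32 = 0.5152.
B: p*_B = 1 − 0.09/1.22 = 0.9262.
p*_A / p*_B = 0.5152/0.9262 = 0.5562.

0.556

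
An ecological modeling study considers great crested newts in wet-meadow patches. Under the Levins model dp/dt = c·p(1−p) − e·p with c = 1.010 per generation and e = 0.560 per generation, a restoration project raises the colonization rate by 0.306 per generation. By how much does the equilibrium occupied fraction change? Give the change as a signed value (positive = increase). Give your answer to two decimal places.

Before: p* = 1 − 0.560/1.010 = 0.4455.
After the change, c = 1.316, e = 0.56, so p* = 1 − 0.56/1.316 = 0.5745.
Δp* = 0.5745 − 0.4455 = +0.1289.

0.13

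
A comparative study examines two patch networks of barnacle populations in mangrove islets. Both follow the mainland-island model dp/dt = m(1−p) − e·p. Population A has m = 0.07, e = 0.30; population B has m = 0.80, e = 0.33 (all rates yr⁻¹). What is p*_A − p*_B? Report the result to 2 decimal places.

-0.52

A: p*_A = m/(m+e) = 0.07/0.3700 = 0.1892.
B: p*_B = 0.80/1.1300 = 0.7080.
p*_A − p*_B = 0.1892 − 0.7080 = -0.5188.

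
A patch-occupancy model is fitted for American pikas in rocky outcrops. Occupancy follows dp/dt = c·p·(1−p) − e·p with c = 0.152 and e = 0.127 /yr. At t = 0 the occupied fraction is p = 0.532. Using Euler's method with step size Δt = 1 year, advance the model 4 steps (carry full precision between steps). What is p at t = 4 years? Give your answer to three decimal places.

0.434

Update rule: p ← p + [c·p·(1−p) − e·p]·Δt with Δt = 1.
step 1: Δp = -0.02972, p = 0.50228
step 2: Δp = -0.02579, p = 0.47649
step 3: Δp = -0.02260, p = 0.45389
step 4: Δp = -0.01997, p = 0.43392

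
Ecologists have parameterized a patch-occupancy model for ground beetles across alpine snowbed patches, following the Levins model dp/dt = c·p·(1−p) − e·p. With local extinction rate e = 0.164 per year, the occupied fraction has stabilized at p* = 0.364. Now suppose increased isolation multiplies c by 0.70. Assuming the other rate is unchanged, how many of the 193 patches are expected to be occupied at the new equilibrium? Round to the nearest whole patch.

Balance c(1−p*) = e gives c = e/(1 − 0.36400) = 0.164/0.63600 = 0.25786.
New p* = 1 − e/c = 1 − 0.16400/0.18050 = 0.09141.
Expected occupied = 193 × 0.09141 = 17.64 ≈ 18.

18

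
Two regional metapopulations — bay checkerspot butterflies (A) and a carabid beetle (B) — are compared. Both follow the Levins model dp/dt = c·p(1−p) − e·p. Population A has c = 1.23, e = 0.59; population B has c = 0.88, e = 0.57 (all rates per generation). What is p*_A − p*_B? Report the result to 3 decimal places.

0.168

A: p*_A = 1 − 0.59/1.23 = 0.5203.
B: p*_B = 1 − 0.57/0.88 = 0.3523.
p*_A − p*_B = 0.5203 − 0.3523 = 0.1681.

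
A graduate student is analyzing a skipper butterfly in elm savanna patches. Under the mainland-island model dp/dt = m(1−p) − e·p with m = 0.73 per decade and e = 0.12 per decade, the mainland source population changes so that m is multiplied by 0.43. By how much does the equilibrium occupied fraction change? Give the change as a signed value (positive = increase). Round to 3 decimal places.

Before: p* = 0.73/(0.73+0.12) = 0.8588.
After: m = 0.3139, e = 0.12; p* = 0.3139/0.4339 = 0.7234.
Δp* = 0.7234 − 0.8588 = -0.1354.

-0.135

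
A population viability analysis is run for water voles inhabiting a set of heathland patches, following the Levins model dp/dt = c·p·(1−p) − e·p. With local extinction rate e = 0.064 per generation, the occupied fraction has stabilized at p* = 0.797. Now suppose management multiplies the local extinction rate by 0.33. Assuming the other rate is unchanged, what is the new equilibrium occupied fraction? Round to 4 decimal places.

Balance c(1−p*) = e gives c = e/(1 − 0.79700) = 0.064/0.20300 = 0.31527.
New p* = 1 − e/c = 1 − 0.02112/0.31527 = 0.93301.

0.9330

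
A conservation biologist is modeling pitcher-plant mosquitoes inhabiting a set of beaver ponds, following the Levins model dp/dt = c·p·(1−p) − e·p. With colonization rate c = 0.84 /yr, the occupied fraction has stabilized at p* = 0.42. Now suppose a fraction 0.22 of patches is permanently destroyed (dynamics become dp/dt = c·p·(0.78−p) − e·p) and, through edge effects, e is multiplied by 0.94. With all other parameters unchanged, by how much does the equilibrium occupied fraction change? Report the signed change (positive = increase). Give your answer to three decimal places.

-0.185

Balance c(1−p*) = e gives e = 0.84×(1 − 0.42000) = 0.48720.
New p* = 0.78 − e/c = 0.78 − 0.45797/0.84000 = 0.23480.
Δp* = 0.23480 − 0.42000 = -0.18520.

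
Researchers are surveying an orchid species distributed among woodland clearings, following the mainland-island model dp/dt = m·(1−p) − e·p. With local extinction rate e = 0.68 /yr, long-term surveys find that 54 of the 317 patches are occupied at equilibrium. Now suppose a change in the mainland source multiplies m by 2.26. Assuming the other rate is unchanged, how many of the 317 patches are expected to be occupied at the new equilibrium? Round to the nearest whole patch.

100

Observed p* = 54/317 = 0.17035.
Balance m(1−p*) = e·p* gives m = e·p*/(1−p*) = 0.68×0.17035/0.82965 = 0.13962.
New p* = m/(m+e) = 0.31554/(0.31554+0.68000) = 0.31695.
Expected occupied = 317 × 0.31695 = 100.47 ≈ 100.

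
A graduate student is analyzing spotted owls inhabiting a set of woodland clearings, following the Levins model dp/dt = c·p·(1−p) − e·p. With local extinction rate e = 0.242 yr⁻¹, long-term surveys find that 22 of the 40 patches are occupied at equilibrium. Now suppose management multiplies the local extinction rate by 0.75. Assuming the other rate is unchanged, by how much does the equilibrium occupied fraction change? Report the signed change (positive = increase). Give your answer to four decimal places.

0.1125

Observed p* = 22/40 = 0.55000.
Balance c(1−p*) = e gives c = e/(1 − 0.55000) = 0.242/0.45000 = 0.53778.
New p* = 1 − e/c = 1 − 0.18150/0.53778 = 0.66250.
Δp* = 0.66250 − 0.55000 = +0.11250.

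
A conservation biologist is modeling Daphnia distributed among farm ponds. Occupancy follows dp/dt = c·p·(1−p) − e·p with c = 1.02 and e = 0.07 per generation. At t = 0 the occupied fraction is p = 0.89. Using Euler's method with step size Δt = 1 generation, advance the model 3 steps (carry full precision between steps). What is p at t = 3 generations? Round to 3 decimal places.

0.931

Update rule: p ← p + [c·p·(1−p) − e·p]·Δt with Δt = 1.
step 1: Δp = +0.03756, p = 0.92756
step 2: Δp = +0.00361, p = 0.93117
step 3: Δp = +0.00020, p = 0.93136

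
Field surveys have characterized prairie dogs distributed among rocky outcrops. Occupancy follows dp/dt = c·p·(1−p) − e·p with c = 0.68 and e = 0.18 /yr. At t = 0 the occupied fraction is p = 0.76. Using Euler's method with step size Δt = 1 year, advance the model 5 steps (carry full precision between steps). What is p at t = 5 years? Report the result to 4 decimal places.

Update rule: p ← p + [c·p·(1−p) − e·p]·Δt with Δt = 1.
step 1: Δp = -0.01277, p = 0.74723
step 2: Δp = -0.00607, p = 0.74117
step 3: Δp = -0.00296, p = 0.73821
step 4: Δp = -0.00146, p = 0.73674
step 5: Δp = -0.00073, p = 0.73602

0.7360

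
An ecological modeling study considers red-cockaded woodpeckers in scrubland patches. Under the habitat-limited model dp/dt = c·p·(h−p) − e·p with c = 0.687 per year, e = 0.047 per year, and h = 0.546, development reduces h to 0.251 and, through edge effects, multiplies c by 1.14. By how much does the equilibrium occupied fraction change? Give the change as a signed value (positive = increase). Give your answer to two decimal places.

-0.29

Before: p* = h − e/c = 0.546 − 0.047/0.687 = 0.546 − 0.0684 = 0.4776.
After: c = 0.78318, e = 0.047, h = 0.251; p* = 0.251 − 0.047/0.78318 = 0.1910.
Δp* = 0.1910 − 0.4776 = -0.2866.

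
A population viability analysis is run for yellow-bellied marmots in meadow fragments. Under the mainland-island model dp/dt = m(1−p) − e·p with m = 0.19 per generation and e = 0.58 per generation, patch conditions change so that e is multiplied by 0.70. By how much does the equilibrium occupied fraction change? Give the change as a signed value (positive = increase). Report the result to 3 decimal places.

Before: p* = 0.19/(0.19+0.58) = 0.2468.
After: m = 0.19, e = 0.406; p* = 0.19/0.5960 = 0.3188.
Δp* = 0.3188 − 0.2468 = +0.0720.

0.072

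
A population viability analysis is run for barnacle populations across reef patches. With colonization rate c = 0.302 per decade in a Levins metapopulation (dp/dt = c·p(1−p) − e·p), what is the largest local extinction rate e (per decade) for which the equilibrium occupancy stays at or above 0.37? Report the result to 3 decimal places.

1 − e/c ≥ 0.37 ⇒ e ≤ c(1 − 0.37) = 0.302 × 0.6300.
e_max = 0.1903.

0.190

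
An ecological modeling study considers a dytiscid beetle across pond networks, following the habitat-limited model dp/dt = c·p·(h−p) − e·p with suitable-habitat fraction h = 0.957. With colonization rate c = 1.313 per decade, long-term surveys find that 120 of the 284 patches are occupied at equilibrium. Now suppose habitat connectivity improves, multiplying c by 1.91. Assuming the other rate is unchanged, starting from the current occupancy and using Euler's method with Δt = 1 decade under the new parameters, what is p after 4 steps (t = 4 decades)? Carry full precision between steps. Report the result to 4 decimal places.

0.6718

Observed p* = 120/284 = 0.42254.
Balance c(h−p*) = e gives e = 1.313×(0.957 − 0.42254) = 0.70175.
Starting from p₀ = 0.42254; update p ← p + (dp/dt)·Δt with the new parameters.
p: 0.42254 → 0.69236  (Δp = +0.26983)
p: 0.69236 → 0.66599  (Δp = -0.02637)
p: 0.66599 → 0.68467  (Δp = +0.01868)
p: 0.68467 → 0.67180  (Δp = -0.01287)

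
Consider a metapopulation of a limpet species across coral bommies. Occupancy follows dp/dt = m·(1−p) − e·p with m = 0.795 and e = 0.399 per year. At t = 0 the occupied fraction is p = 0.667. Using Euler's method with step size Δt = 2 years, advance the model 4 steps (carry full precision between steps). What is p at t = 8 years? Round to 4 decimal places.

Update rule: p ← p + [m·(1−p) − e·p]·Δt with Δt = 2.
p: 0.66700 → 0.66420  (Δp = -0.00280)
p: 0.66420 → 0.66808  (Δp = +0.00388)
p: 0.66808 → 0.66270  (Δp = -0.00539)
p: 0.66270 → 0.67017  (Δp = +0.00748)

0.6702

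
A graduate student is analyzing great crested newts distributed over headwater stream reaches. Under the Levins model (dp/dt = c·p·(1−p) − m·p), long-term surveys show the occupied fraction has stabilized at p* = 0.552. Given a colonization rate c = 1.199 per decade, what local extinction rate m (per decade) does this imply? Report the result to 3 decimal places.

0.537

At equilibrium c(1−p*) = m.
m = 1.199 × (1 − 0.552) = 1.199 × 0.4480 = 0.5372.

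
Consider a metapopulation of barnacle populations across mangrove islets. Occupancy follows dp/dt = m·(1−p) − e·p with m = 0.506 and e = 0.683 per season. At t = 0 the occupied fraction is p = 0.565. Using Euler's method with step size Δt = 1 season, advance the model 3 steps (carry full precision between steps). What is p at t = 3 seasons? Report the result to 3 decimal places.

Update rule: p ← p + [m·(1−p) − e·p]·Δt with Δt = 1.
  1  |  dp/dt·Δt = -0.165785  |  p_1 = 0.399215
  2  |  dp/dt·Δt = +0.031333  |  p_2 = 0.430548
  3  |  dp/dt·Δt = -0.005922  |  p_3 = 0.424626

0.425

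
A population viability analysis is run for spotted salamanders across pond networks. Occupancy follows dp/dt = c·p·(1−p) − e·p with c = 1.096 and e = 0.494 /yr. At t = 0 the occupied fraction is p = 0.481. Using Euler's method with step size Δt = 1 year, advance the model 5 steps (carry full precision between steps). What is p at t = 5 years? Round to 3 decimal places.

0.548

Update rule: p ← p + [c·p·(1−p) − e·p]·Δt with Δt = 1.
p: 0.48100 → 0.51699  (Δp = +0.03599)
p: 0.51699 → 0.53528  (Δp = +0.01829)
p: 0.53528 → 0.54349  (Δp = +0.00821)
p: 0.54349 → 0.54693  (Δp = +0.00344)
p: 0.54693 → 0.54833  (Δp = +0.00140)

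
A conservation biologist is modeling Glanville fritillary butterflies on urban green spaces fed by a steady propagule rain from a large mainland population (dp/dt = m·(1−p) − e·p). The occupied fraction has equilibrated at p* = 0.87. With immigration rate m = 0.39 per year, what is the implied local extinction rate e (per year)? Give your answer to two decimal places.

At equilibrium m(1−p*) = e·p*, so e = m(1−p*)/p*.
e = 0.39 × 0.1300 / 0.87 = 0.0583.

0.06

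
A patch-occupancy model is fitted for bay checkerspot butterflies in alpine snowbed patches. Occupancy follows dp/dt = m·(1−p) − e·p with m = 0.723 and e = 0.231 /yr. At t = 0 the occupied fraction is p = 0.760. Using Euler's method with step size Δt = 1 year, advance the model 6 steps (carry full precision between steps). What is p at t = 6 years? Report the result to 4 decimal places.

Update rule: p ← p + [m·(1−p) − e·p]·Δt with Δt = 1.
t = 1: p = 0.76000 + (-0.00204) = 0.75796
t = 2: p = 0.75796 + (-0.00009) = 0.75787
t = 3: p = 0.75787 + (-0.00000) = 0.75786
t = 4: p = 0.75786 + (-0.00000) = 0.75786
t = 5: p = 0.75786 + (-0.00000) = 0.75786
t = 6: p = 0.75786 + (-0.00000) = 0.75786

0.7579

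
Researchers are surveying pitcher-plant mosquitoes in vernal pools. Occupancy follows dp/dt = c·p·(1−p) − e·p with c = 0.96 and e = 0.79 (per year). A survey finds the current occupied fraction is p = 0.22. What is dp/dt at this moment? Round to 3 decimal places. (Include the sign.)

-0.009

Colonization term: c·p·(1−p) = 0.96×0.22×0.7800 = 0.16474.
Extinction term: e·p = 0.17380.
dp/dt = 0.16474 − 0.17380 = -0.00906.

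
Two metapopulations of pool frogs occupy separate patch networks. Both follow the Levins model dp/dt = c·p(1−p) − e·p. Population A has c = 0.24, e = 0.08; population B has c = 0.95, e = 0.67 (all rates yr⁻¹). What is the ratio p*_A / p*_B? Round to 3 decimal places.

2.262

A: p*_A = 1 − 0.08/0.24 = 0.6667.
B: p*_B = 1 − 0.67/0.95 = 0.2947.
p*_A / p*_B = 0.6667/0.2947 = 2.2619.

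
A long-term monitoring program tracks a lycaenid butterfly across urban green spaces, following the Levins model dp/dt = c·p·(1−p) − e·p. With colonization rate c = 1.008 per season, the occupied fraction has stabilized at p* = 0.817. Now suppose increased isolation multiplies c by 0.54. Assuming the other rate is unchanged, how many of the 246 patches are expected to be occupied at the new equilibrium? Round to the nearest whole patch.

Balance c(1−p*) = e gives e = 1.008×(1 − 0.81700) = 0.18446.
New p* = 1 − e/c = 1 − 0.18446/0.54432 = 0.66112.
Expected occupied = 246 × 0.66112 = 162.64 ≈ 163.

163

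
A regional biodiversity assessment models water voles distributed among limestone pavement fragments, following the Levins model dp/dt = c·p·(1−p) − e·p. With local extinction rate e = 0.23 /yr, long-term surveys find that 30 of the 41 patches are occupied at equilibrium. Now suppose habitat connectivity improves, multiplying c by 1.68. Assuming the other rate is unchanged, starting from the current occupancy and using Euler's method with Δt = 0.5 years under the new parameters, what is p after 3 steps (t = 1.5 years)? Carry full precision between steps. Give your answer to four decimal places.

Observed p* = 30/41 = 0.73171.
Balance c(1−p*) = e gives c = e/(1 − 0.73171) = 0.23/0.26829 = 0.85727.
Starting from p₀ = 0.73171; update p ← p + (dp/dt)·Δt with the new parameters.
p: 0.73171 → 0.78893  (Δp = +0.05722)
p: 0.78893 → 0.81811  (Δp = +0.02919)
p: 0.81811 → 0.83119  (Δp = +0.01307)

0.8312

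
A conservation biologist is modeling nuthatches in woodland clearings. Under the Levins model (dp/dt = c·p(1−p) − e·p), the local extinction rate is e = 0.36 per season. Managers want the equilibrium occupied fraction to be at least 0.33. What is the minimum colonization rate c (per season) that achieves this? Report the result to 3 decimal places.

p* = 1 − e/c ≥ 0.33 requires e/c ≤ 0.6700, i.e. c ≥ e/0.6700.
c_min = 0.36/0.6700 = 0.5373.

0.537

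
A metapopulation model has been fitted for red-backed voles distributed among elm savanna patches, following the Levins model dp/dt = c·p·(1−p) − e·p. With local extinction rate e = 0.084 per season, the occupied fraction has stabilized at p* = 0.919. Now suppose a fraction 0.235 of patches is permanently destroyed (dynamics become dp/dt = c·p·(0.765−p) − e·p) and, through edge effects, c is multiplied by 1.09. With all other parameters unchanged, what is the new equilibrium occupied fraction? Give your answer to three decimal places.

Balance c(1−p*) = e gives c = e/(1 − 0.91900) = 0.084/0.08100 = 1.03704.
New p* = 0.765 − e/c = 0.765 − 0.08400/1.13037 = 0.69069.

0.691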